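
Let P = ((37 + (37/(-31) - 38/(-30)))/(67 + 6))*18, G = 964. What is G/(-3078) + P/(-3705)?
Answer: -357291668/1131896025 ≈ -0.31566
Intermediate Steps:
P = 103434/11315 (P = ((37 + (37*(-1/31) - 38*(-1/30)))/73)*18 = ((37 + (-37/31 + 19/15))*(1/73))*18 = ((37 + 34/465)*(1/73))*18 = ((17239/465)*(1/73))*18 = (17239/33945)*18 = 103434/11315 ≈ 9.1413)
G/(-3078) + P/(-3705) = 964/(-3078) + (103434/11315)/(-3705) = 964*(-1/3078) + (103434/11315)*(-1/3705) = -482/1539 - 34478/13974025 = -357291668/1131896025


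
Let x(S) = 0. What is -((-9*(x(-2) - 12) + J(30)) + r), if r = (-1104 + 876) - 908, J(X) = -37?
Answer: 1065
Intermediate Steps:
r = -1136 (r = -228 - 908 = -1136)
-((-9*(x(-2) - 12) + J(30)) + r) = -((-9*(0 - 12) - 37) - 1136) = -((-9*(-12) - 37) - 1136) = -((108 - 37) - 1136) = -(71 - 1136) = -1*(-1065) = 1065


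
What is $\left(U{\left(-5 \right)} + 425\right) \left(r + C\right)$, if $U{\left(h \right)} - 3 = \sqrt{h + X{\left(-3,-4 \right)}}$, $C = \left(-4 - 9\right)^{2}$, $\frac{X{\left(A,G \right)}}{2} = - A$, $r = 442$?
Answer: $262119$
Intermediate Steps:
$X{\left(A,G \right)} = - 2 A$ ($X{\left(A,G \right)} = 2 \left(- A\right) = - 2 A$)
$C = 169$ ($C = \left(-13\right)^{2} = 169$)
$U{\left(h \right)} = 3 + \sqrt{6 + h}$ ($U{\left(h \right)} = 3 + \sqrt{h - -6} = 3 + \sqrt{h + 6} = 3 + \sqrt{6 + h}$)
$\left(U{\left(-5 \right)} + 425\right) \left(r + C\right) = \left(\left(3 + \sqrt{6 - 5}\right) + 425\right) \left(442 + 169\right) = \left(\left(3 + \sqrt{1}\right) + 425\right) 611 = \left(\left(3 + 1\right) + 425\right) 611 = \left(4 + 425\right) 611 = 429 \cdot 611 = 262119$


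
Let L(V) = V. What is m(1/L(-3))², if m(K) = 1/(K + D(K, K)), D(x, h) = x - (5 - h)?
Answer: 1/36 ≈ 0.027778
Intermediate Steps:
D(x, h) = -5 + h + x (D(x, h) = x + (-5 + h) = -5 + h + x)
m(K) = 1/(-5 + 3*K) (m(K) = 1/(K + (-5 + K + K)) = 1/(K + (-5 + 2*K)) = 1/(-5 + 3*K))
m(1/L(-3))² = (1/(-5 + 3/(-3)))² = (1/(-5 + 3*(-⅓)))² = (1/(-5 - 1))² = (1/(-6))² = (-⅙)² = 1/36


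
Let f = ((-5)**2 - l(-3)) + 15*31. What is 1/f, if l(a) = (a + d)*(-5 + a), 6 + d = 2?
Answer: 1/434 ≈ 0.0023041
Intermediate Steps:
d = -4 (d = -6 + 2 = -4)
l(a) = (-5 + a)*(-4 + a) (l(a) = (a - 4)*(-5 + a) = (-4 + a)*(-5 + a) = (-5 + a)*(-4 + a))
f = 434 (f = ((-5)**2 - (20 + (-3)**2 - 9*(-3))) + 15*31 = (25 - (20 + 9 + 27)) + 465 = (25 - 1*56) + 465 = (25 - 56) + 465 = -31 + 465 = 434)
1/f = 1/434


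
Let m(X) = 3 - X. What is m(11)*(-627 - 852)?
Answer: 11832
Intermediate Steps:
m(11)*(-627 - 852) = (3 - 1*11)*(-627 - 852) = (3 - 11)*(-1479) = -8*(-1479) = 11832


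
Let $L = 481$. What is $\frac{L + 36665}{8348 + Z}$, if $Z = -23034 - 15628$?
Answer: $- \frac{18573}{15157} \approx -1.2254$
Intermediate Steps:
$Z = -38662$ ($Z = -23034 - 15628 = -38662$)
$\frac{L + 36665}{8348 + Z} = \frac{481 + 36665}{8348 - 38662} = \frac{37146}{-30314} = 37146 \left(- \frac{1}{30314}\right) = - \frac{18573}{15157}$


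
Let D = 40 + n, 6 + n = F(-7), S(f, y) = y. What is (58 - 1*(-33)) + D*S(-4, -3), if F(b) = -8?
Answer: 13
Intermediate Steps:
n = -14 (n = -6 - 8 = -14)
D = 26 (D = 40 - 14 = 26)
(58 - 1*(-33)) + D*S(-4, -3) = (58 - 1*(-33)) + 26*(-3) = (58 + 33) - 78 = 91 - 78 = 13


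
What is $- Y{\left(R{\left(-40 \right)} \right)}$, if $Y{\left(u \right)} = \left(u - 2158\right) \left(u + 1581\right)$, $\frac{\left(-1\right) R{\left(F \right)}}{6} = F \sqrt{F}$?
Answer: $5715798 + 276960 i \sqrt{10} \approx 5.7158 \cdot 10^{6} + 8.7582 \cdot 10^{5} i$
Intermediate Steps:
$R{\left(F \right)} = - 6 F^{\frac{3}{2}}$ ($R{\left(F \right)} = - 6 F \sqrt{F} = - 6 F^{\frac{3}{2}}$)
$Y{\left(u \right)} = \left(-2158 + u\right) \left(1581 + u\right)$
$- Y{\left(R{\left(-40 \right)} \right)} = - (-3411798 + \left(- 6 \left(-40\right)^{\frac{3}{2}}\right)^{2} - 577 \left(- 6 \left(-40\right)^{\frac{3}{2}}\right)) = - (-3411798 + \left(- 6 \left(- 80 i \sqrt{10}\right)\right)^{2} - 577 \left(- 6 \left(- 80 i \sqrt{10}\right)\right)) = - (-3411798 + \left(480 i \sqrt{10}\right)^{2} - 577 \cdot 480 i \sqrt{10}) = - (-3411798 - 2304000 - 276960 i \sqrt{10}) = - (-5715798 - 276960 i \sqrt{10}) = 5715798 + 276960 i \sqrt{10}$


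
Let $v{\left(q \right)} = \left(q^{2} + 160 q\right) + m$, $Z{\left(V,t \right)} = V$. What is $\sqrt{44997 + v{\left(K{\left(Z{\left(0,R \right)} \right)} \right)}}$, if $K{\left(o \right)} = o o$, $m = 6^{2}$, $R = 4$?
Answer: $\sqrt{45033} \approx 212.21$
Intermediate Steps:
$m = 36$
$K{\left(o \right)} = o^{2}$
$v{\left(q \right)} = 36 + q^{2} + 160 q$ ($v{\left(q \right)} = \left(q^{2} + 160 q\right) + 36 = 36 + q^{2} + 160 q$)
$\sqrt{44997 + v{\left(K{\left(Z{\left(0,R \right)} \right)} \right)}} = \sqrt{44997 + \left(36 + \left(0^{2}\right)^{2} + 160 \cdot 0^{2}\right)} = \sqrt{44997 + \left(36 + 0^{2} + 160 \cdot 0\right)} = \sqrt{44997 + \left(36 + 0 + 0\right)} = \sqrt{44997 + 36} = \sqrt{45033}$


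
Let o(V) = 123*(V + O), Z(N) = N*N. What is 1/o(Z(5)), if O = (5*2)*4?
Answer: 1/7995 ≈ 0.00012508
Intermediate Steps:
Z(N) = N²
O = 40 (O = 10*4 = 40)
o(V) = 4920 + 123*V (o(V) = 123*(V + 40) = 123*(40 + V) = 4920 + 123*V)
1/o(Z(5)) = 1/(4920 + 123*5²) = 1/(4920 + 123*25) = 1/(4920 + 3075) = 1/7995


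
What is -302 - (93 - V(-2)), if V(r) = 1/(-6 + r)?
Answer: -3161/8 ≈ -395.13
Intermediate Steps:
-302 - (93 - V(-2)) = -302 - (93 - 1/(-6 - 2)) = -302 - (93 - 1/(-8)) = -302 - (93 - 1*(-⅛)) = -302 - (93 + ⅛) = -302 - 1*745/8 = -302 - 745/8 = -3161/8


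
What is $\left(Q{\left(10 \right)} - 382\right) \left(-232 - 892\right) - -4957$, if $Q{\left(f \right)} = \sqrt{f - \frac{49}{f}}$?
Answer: $434325 - \frac{562 \sqrt{510}}{5} \approx 4.3179 \cdot 10^{5}$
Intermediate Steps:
$\left(Q{\left(10 \right)} - 382\right) \left(-232 - 892\right) - -4957 = \left(\sqrt{10 - \frac{49}{10}} - 382\right) \left(-232 - 892\right) - -4957 = \left(\sqrt{10 - \frac{49}{10}} - 382\right) \left(-1124\right) + 4957 = \left(\sqrt{\frac{51}{10}} - 382\right) \left(-1124\right) + 4957 = \left(\frac{\sqrt{510}}{10} - 382\right) \left(-1124\right) + 4957 = \left(-382 + \frac{\sqrt{510}}{10}\right) \left(-1124\right) + 4957 = \left(429368 - \frac{562 \sqrt{510}}{5}\right) + 4957 = 434325 - \frac{562 \sqrt{510}}{5}$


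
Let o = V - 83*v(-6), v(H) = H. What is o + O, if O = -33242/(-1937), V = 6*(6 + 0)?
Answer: 1067600/1937 ≈ 551.16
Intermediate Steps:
V = 36 (V = 6*6 = 36)
o = 534 (o = 36 - 83*(-6) = 36 + 498 = 534)
O = 33242/1937 (O = -33242*(-1/1937) = 33242/1937 ≈ 17.162)
o + O = 534 + 33242/1937 = 1067600/1937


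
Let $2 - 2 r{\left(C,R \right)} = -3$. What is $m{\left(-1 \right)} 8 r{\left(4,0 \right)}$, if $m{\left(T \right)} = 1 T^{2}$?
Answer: $20$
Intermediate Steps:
$r{\left(C,R \right)} = \frac{5}{2}$ ($r{\left(C,R \right)} = 1 - - \frac{3}{2} = 1 + \frac{3}{2} = \frac{5}{2}$)
$m{\left(T \right)} = T^{2}$
$m{\left(-1 \right)} 8 r{\left(4,0 \right)} = \left(-1\right)^{2} \cdot 8 \cdot \frac{5}{2} = 1 \cdot 8 \cdot \frac{5}{2} = 8 \cdot \frac{5}{2} = 20$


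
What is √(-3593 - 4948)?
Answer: 3*I*√949 ≈ 92.417*I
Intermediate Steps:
√(-3593 - 4948) = √(-8541) = 3*I*√949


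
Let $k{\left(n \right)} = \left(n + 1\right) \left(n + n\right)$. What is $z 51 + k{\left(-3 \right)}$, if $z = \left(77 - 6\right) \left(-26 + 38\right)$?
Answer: $43464$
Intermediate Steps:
$z = 852$ ($z = 71 \cdot 12 = 852$)
$k{\left(n \right)} = 2 n \left(1 + n\right)$ ($k{\left(n \right)} = \left(1 + n\right) 2 n = 2 n \left(1 + n\right)$)
$z 51 + k{\left(-3 \right)} = 852 \cdot 51 + 2 \left(-3\right) \left(1 - 3\right) = 43452 + 2 \left(-3\right) \left(-2\right) = 43452 + 12 = 43464$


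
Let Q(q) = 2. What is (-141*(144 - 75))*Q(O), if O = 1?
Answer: -19458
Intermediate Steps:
(-141*(144 - 75))*Q(O) = -141*(144 - 75)*2 = -141*69*2 = -9729*2 = -19458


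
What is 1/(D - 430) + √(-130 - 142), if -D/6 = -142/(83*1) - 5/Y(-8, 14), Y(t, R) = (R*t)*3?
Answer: -4648/1951343 + 4*I*√17 ≈ -0.002382 + 16.492*I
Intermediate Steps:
Y(t, R) = 3*R*t
D = 47297/4648 (D = -6*(-142/(83*1) - 5/(3*14*(-8))) = -6*(-142/83 - 5/(-336)) = -6*(-142*1/83 - 5*(-1/336)) = -6*(-142/83 + 5/336) = -6*(-47297/27888) = 47297/4648 ≈ 10.176)
1/(D - 430) + √(-130 - 142) = 1/(47297/4648 - 430) + √(-130 - 142) = 1/(-1951343/4648) + √(-272) = -4648/1951343 + 4*I*√17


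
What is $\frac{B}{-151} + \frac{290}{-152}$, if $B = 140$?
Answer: $- \frac{32535}{11476} \approx -2.835$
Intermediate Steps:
$\frac{B}{-151} + \frac{290}{-152} = \frac{140}{-151} + \frac{290}{-152} = 140 \left(- \frac{1}{151}\right) + 290 \left(- \frac{1}{152}\right) = - \frac{140}{151} - \frac{145}{76} = - \frac{32535}{11476}$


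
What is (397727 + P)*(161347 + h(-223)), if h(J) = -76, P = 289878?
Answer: 110890745955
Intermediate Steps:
(397727 + P)*(161347 + h(-223)) = (397727 + 289878)*(161347 - 76) = 687605*161271 = 110890745955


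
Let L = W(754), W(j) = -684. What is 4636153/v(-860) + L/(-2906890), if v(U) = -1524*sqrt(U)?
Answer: 342/1453445 + 4636153*I*sqrt(215)/655320 ≈ 0.0002353 + 103.73*I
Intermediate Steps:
L = -684
4636153/v(-860) + L/(-2906890) = 4636153/((-3048*I*sqrt(215))) - 684/(-2906890) = 4636153/((-3048*I*sqrt(215))) - 684*(-1/2906890) = 4636153/((-3048*I*sqrt(215))) + 342/1453445 = 4636153*(I*sqrt(215)/655320) + 342/1453445 = 4636153*I*sqrt(215)/655320 + 342/1453445 = 342/1453445 + 4636153*I*sqrt(215)/655320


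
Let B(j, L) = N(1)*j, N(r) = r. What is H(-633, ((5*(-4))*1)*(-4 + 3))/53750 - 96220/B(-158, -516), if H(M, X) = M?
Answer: 2585862493/4246250 ≈ 608.98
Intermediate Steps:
B(j, L) = j (B(j, L) = 1*j = j)
H(-633, ((5*(-4))*1)*(-4 + 3))/53750 - 96220/B(-158, -516) = -633/53750 - 96220/(-158) = -633*1/53750 - 96220*(-1/158) = -633/53750 + 48110/79 = 2585862493/4246250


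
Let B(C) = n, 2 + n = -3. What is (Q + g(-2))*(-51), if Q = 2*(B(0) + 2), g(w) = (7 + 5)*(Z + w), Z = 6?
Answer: -2142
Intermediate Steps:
n = -5 (n = -2 - 3 = -5)
B(C) = -5
g(w) = 72 + 12*w (g(w) = (7 + 5)*(6 + w) = 12*(6 + w) = 72 + 12*w)
Q = -6 (Q = 2*(-5 + 2) = 2*(-3) = -6)
(Q + g(-2))*(-51) = (-6 + (72 + 12*(-2)))*(-51) = (-6 + (72 - 24))*(-51) = (-6 + 48)*(-51) = 42*(-51) = -2142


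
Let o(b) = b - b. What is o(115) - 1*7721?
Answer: -7721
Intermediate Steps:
o(b) = 0
o(115) - 1*7721 = 0 - 1*7721 = 0 - 7721 = -7721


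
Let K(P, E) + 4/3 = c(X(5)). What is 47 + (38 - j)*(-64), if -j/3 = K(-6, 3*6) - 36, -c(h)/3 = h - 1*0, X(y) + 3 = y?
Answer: 5935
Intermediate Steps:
X(y) = -3 + y
c(h) = -3*h (c(h) = -3*(h - 1*0) = -3*(h + 0) = -3*h)
K(P, E) = -22/3 (K(P, E) = -4/3 - 3*(-3 + 5) = -4/3 - 3*2 = -4/3 - 6 = -22/3)
j = 130 (j = -3*(-22/3 - 36) = -3*(-130/3) = 130)
47 + (38 - j)*(-64) = 47 + (38 - 1*130)*(-64) = 47 + (38 - 130)*(-64) = 47 - 92*(-64) = 47 + 5888 = 5935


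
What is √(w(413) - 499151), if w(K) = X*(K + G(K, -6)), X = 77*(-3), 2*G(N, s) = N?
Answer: I*√2569022/2 ≈ 801.41*I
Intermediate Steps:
G(N, s) = N/2
X = -231
w(K) = -693*K/2 (w(K) = -231*(K + K/2) = -693*K/2)
√(w(413) - 499151) = √(-693/2*413 - 499151) = √(-286209/2 - 499151) = √(-1284511/2) = I*√2569022/2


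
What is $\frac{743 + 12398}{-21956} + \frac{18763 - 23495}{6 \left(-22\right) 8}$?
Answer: $\frac{511471}{131736} \approx 3.8825$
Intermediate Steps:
$\frac{743 + 12398}{-21956} + \frac{18763 - 23495}{6 \left(-22\right) 8} = 13141 \left(- \frac{1}{21956}\right) - \frac{4732}{\left(-132\right) 8} = - \frac{13141}{21956} - \frac{4732}{-1056} = - \frac{13141}{21956} - - \frac{1183}{264} = - \frac{13141}{21956} + \frac{1183}{264} = \frac{511471}{131736}$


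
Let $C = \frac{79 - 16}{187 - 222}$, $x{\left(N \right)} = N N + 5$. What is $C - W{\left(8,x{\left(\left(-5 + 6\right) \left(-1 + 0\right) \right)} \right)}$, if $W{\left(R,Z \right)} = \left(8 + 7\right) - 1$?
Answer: $- \frac{79}{5} \approx -15.8$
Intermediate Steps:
$x{\left(N \right)} = 5 + N^{2}$ ($x{\left(N \right)} = N^{2} + 5 = 5 + N^{2}$)
$W{\left(R,Z \right)} = 14$ ($W{\left(R,Z \right)} = 15 - 1 = 14$)
$C = - \frac{9}{5}$ ($C = \frac{63}{-35} = 63 \left(- \frac{1}{35}\right) = - \frac{9}{5} \approx -1.8$)
$C - W{\left(8,x{\left(\left(-5 + 6\right) \left(-1 + 0\right) \right)} \right)} = - \frac{9}{5} - 14 = - \frac{79}{5}$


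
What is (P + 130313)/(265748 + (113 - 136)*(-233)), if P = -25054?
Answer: 105259/271107 ≈ 0.38826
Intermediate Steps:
(P + 130313)/(265748 + (113 - 136)*(-233)) = (-25054 + 130313)/(265748 + (113 - 136)*(-233)) = 105259/(265748 - 23*(-233)) = 105259/(265748 + 5359) = 105259/271107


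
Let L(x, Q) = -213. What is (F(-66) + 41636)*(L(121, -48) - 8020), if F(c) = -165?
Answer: -341430743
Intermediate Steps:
(F(-66) + 41636)*(L(121, -48) - 8020) = (-165 + 41636)*(-213 - 8020) = 41471*(-8233) = -341430743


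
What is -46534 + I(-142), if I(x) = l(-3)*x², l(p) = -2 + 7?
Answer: 54286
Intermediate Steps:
l(p) = 5
I(x) = 5*x²
-46534 + I(-142) = -46534 + 5*(-142)² = -46534 + 5*20164 = -46534 + 100820 = 54286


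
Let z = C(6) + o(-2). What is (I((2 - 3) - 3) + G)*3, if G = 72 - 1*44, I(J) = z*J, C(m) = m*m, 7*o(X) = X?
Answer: -2412/7 ≈ -344.57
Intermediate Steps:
o(X) = X/7
C(m) = m**2
z = 250/7 (z = 6**2 + (1/7)*(-2) = 36 - 2/7 = 250/7 ≈ 35.714)
I(J) = 250*J/7
G = 28 (G = 72 - 44 = 28)
(I((2 - 3) - 3) + G)*3 = (250*((2 - 3) - 3)/7 + 28)*3 = (250*(-1 - 3)/7 + 28)*3 = ((250/7)*(-4) + 28)*3 = (-1000/7 + 28)*3 = -804/7*3 = -2412/7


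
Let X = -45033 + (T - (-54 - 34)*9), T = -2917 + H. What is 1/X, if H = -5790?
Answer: -1/52948 ≈ -1.8886e-5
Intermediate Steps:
T = -8707 (T = -2917 - 5790 = -8707)
X = -52948 (X = -45033 + (-8707 - (-54 - 34)*9) = -45033 + (-8707 - (-88)*9) = -45033 + (-8707 - 1*(-792)) = -45033 + (-8707 + 792) = -45033 - 7915 = -52948)
1/X = 1/(-52948) = -1/52948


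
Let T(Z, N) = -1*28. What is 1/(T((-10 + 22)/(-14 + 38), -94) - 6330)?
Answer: -1/6358 ≈ -0.00015728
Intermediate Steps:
T(Z, N) = -28
1/(T((-10 + 22)/(-14 + 38), -94) - 6330) = 1/(-28 - 6330) = 1/(-6358) = -1/6358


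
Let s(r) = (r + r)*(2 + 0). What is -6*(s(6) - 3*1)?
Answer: -126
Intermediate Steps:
s(r) = 4*r (s(r) = (2*r)*2 = 4*r)
-6*(s(6) - 3*1) = -6*(4*6 - 3*1) = -6*(24 - 3) = -6*21 = -126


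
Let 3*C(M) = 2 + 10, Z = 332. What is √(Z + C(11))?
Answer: 4*√21 ≈ 18.330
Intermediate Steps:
C(M) = 4 (C(M) = (2 + 10)/3 = (⅓)*12 = 4)
√(Z + C(11)) = √(332 + 4) = √336 = 4*√21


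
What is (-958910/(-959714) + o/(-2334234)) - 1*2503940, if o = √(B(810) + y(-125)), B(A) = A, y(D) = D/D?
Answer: -1201532657125/479857 - √811/2334234 ≈ -2.5039e+6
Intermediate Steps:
y(D) = 1
o = √811 (o = √(810 + 1) = √811 ≈ 28.478)
(-958910/(-959714) + o/(-2334234)) - 1*2503940 = (-958910/(-959714) + √811/(-2334234)) - 1*2503940 = (-958910*(-1/959714) + √811*(-1/2334234)) - 2503940 = (479455/479857 - √811/2334234) - 2503940 = -1201532657125/479857 - √811/2334234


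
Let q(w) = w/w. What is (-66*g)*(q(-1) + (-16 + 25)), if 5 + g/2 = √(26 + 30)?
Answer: 6600 - 2640*√14 ≈ -3278.0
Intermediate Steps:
g = -10 + 4*√14 (g = -10 + 2*√(26 + 30) = -10 + 2*√56 = -10 + 2*(2*√14) = -10 + 4*√14 ≈ 4.9666)
q(w) = 1
(-66*g)*(q(-1) + (-16 + 25)) = (-66*(-10 + 4*√14))*(1 + (-16 + 25)) = (660 - 264*√14)*(1 + 9) = (660 - 264*√14)*10 = 6600 - 2640*√14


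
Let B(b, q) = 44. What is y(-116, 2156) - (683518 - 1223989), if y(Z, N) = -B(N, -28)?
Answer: 540427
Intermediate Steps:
y(Z, N) = -44 (y(Z, N) = -1*44 = -44)
y(-116, 2156) - (683518 - 1223989) = -44 - (683518 - 1223989) = -44 - 1*(-540471) = -44 + 540471 = 540427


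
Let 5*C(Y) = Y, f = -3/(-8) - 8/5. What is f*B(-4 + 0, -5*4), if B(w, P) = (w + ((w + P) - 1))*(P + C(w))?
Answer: -18473/25 ≈ -738.92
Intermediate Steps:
f = -49/40 (f = -3*(-1/8) - 8*1/5 = 3/8 - 8/5 = -49/40 ≈ -1.2250)
C(Y) = Y/5
B(w, P) = (P + w/5)*(-1 + P + 2*w) (B(w, P) = (w + ((w + P) - 1))*(P + w/5) = (w + ((P + w) - 1))*(P + w/5) = (w + (-1 + P + w))*(P + w/5) = (-1 + P + 2*w)*(P + w/5) = (P + w/5)*(-1 + P + 2*w))
f*B(-4 + 0, -5*4) = -49*((-5*4)**2 - (-5)*4 - (-4 + 0)/5 + 2*(-4 + 0)**2/5 + 11*(-5*4)*(-4 + 0)/5)/40 = -49*((-20)**2 - 1*(-20) - 1/5*(-4) + (2/5)*(-4)**2 + (11/5)*(-20)*(-4))/40 = -49*(400 + 20 + 4/5 + (2/5)*16 + 176)/40 = -49*(400 + 20 + 4/5 + 32/5 + 176)/40 = -49/40*3016/5 = -18473/25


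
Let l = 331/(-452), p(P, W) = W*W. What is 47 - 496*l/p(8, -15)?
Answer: 1236019/25425 ≈ 48.614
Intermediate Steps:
p(P, W) = W**2
l = -331/452 (l = 331*(-1/452) = -331/452 ≈ -0.73230)
47 - 496*l/p(8, -15) = 47 - (-41044)/(113*((-15)**2)) = 47 - (-41044)/(113*225) = 47 - 496*(-331/101700) = 47 + 41044/25425 = 1236019/25425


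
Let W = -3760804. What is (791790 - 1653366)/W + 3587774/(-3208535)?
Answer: -2682129514784/3016667815535 ≈ -0.88910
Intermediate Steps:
(791790 - 1653366)/W + 3587774/(-3208535) = (791790 - 1653366)/(-3760804) + 3587774/(-3208535) = -861576*(-1/3760804) + 3587774*(-1/3208535) = 215394/940201 - 3587774/3208535 = -2682129514784/3016667815535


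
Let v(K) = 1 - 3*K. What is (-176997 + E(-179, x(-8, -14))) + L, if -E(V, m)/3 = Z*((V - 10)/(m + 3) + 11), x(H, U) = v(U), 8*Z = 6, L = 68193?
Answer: -20022789/184 ≈ -1.0882e+5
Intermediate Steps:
Z = ¾ (Z = (⅛)*6 = ¾ ≈ 0.75000)
x(H, U) = 1 - 3*U
E(V, m) = -99/4 - 9*(-10 + V)/(4*(3 + m)) (E(V, m) = -9*((V - 10)/(m + 3) + 11)/4 = -9*((-10 + V)/(3 + m) + 11)/4 = -9*(11 + (-10 + V)/(3 + m))/4 = -3*(33/4 + 3*(-10 + V)/(4*(3 + m))) = -99/4 - 9*(-10 + V)/(4*(3 + m)))
(-176997 + E(-179, x(-8, -14))) + L = (-176997 + 9*(-23 - 1*(-179) - 11*(1 - 3*(-14)))/(4*(3 + (1 - 3*(-14))))) + 68193 = (-176997 + 9*(-23 + 179 - 11*(1 + 42))/(4*(3 + (1 + 42)))) + 68193 = (-176997 + 9*(-23 + 179 - 11*43)/(4*(3 + 43))) + 68193 = (-176997 + (9/4)*(-23 + 179 - 473)/46) + 68193 = (-176997 + (9/4)*(1/46)*(-317)) + 68193 = (-176997 - 2853/184) + 68193 = -32570301/184 + 68193 = -20022789/184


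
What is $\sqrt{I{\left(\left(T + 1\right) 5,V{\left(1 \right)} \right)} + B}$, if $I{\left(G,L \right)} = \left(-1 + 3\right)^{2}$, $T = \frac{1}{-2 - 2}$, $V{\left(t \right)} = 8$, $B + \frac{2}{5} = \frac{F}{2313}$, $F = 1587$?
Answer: $\frac{\sqrt{63696165}}{3855} \approx 2.0703$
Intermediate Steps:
$B = \frac{1103}{3855}$ ($B = - \frac{2}{5} + \frac{1587}{2313} = - \frac{2}{5} + 1587 \cdot \frac{1}{2313} = - \frac{2}{5} + \frac{529}{771} = \frac{1103}{3855} \approx 0.28612$)
$T = - \frac{1}{4}$ ($T = \frac{1}{-4} = - \frac{1}{4} \approx -0.25$)
$I{\left(G,L \right)} = 4$ ($I{\left(G,L \right)} = 2^{2} = 4$)
$\sqrt{I{\left(\left(T + 1\right) 5,V{\left(1 \right)} \right)} + B} = \sqrt{4 + \frac{1103}{3855}} = \sqrt{\frac{16523}{3855}} = \frac{\sqrt{63696165}}{3855}$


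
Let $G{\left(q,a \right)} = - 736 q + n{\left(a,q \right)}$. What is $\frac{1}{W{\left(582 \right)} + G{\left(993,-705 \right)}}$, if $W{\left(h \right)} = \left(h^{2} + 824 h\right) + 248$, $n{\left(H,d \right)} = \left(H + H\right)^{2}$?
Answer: $\frac{1}{2075792} \approx 4.8174 \cdot 10^{-7}$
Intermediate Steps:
$n{\left(H,d \right)} = 4 H^{2}$ ($n{\left(H,d \right)} = \left(2 H\right)^{2} = 4 H^{2}$)
$G{\left(q,a \right)} = - 736 q + 4 a^{2}$
$W{\left(h \right)} = 248 + h^{2} + 824 h$
$\frac{1}{W{\left(582 \right)} + G{\left(993,-705 \right)}} = \frac{1}{\left(248 + 582^{2} + 824 \cdot 582\right) + \left(\left(-736\right) 993 + 4 \left(-705\right)^{2}\right)} = \frac{1}{\left(248 + 338724 + 479568\right) + \left(-730848 + 4 \cdot 497025\right)} = \frac{1}{818540 + \left(-730848 + 1988100\right)} = \frac{1}{818540 + 1257252} = \frac{1}{2075792}$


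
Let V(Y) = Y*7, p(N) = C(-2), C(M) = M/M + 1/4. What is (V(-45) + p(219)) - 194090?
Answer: -777615/4 ≈ -1.9440e+5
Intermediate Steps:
C(M) = 5/4 (C(M) = 1 + 1*(1/4) = 1 + 1/4 = 5/4)
p(N) = 5/4
V(Y) = 7*Y
(V(-45) + p(219)) - 194090 = (7*(-45) + 5/4) - 194090 = (-315 + 5/4) - 194090 = -1255/4 - 194090 = -777615/4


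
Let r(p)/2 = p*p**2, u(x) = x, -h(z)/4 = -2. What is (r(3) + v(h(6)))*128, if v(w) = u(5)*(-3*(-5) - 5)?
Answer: 13312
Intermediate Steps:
h(z) = 8 (h(z) = -4*(-2) = 8)
r(p) = 2*p**3 (r(p) = 2*(p*p**2) = 2*p**3)
v(w) = 50 (v(w) = 5*(-3*(-5) - 5) = 5*(15 - 5) = 5*10 = 50)
(r(3) + v(h(6)))*128 = (2*3**3 + 50)*128 = (2*27 + 50)*128 = (54 + 50)*128 = 104*128 = 13312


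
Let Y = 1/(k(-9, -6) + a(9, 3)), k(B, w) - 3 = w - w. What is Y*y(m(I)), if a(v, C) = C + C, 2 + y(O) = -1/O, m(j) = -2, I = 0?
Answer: -1/6 ≈ -0.16667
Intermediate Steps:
y(O) = -2 - 1/O
a(v, C) = 2*C
k(B, w) = 3 (k(B, w) = 3 + (w - w) = 3 + 0 = 3)
Y = 1/9 (Y = 1/(3 + 2*3) = 1/(3 + 6) = 1/9 ≈ 0.11111)
Y*y(m(I)) = (-2 - 1/(-2))/9 = (-2 - 1*(-1/2))/9 = (-2 + 1/2)/9 = (1/9)*(-3/2) = -1/6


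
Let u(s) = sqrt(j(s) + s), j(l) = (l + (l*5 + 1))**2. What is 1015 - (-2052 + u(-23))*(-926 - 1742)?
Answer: -5473721 + 2668*sqrt(18746) ≈ -5.1084e+6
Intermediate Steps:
j(l) = (1 + 6*l)**2 (j(l) = (l + (5*l + 1))**2 = (l + (1 + 5*l))**2 = (1 + 6*l)**2)
u(s) = sqrt(s + (1 + 6*s)**2) (u(s) = sqrt((1 + 6*s)**2 + s) = sqrt(s + (1 + 6*s)**2))
1015 - (-2052 + u(-23))*(-926 - 1742) = 1015 - (-2052 + sqrt(-23 + (1 + 6*(-23))**2))*(-926 - 1742) = 1015 - (-2052 + sqrt(-23 + (1 - 138)**2))*(-2668) = 1015 - (-2052 + sqrt(-23 + (-137)**2))*(-2668) = 1015 - (-2052 + sqrt(-23 + 18769))*(-2668) = 1015 - (-2052 + sqrt(18746))*(-2668) = 1015 - (5474736 - 2668*sqrt(18746)) = 1015 + (-5474736 + 2668*sqrt(18746)) = -5473721 + 2668*sqrt(18746)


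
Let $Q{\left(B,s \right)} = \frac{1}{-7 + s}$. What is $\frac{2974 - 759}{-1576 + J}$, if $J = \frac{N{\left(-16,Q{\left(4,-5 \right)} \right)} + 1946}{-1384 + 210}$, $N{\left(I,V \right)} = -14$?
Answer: $- \frac{1300205}{926078} \approx -1.404$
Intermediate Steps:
$J = - \frac{966}{587}$ ($J = \frac{-14 + 1946}{-1384 + 210} = \frac{1932}{-1174} = 1932 \left(- \frac{1}{1174}\right) = - \frac{966}{587} \approx -1.6457$)
$\frac{2974 - 759}{-1576 + J} = \frac{2974 - 759}{-1576 - \frac{966}{587}} = \frac{2215}{- \frac{926078}{587}} = 2215 \left(- \frac{587}{926078}\right) = - \frac{1300205}{926078}$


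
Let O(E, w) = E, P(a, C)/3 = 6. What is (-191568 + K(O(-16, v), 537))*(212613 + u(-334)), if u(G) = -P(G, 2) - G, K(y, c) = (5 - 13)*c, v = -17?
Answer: -41705125656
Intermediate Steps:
P(a, C) = 18 (P(a, C) = 3*6 = 18)
K(y, c) = -8*c
u(G) = -18 - G (u(G) = -1*18 - G = -18 - G)
(-191568 + K(O(-16, v), 537))*(212613 + u(-334)) = (-191568 - 8*537)*(212613 + (-18 - 1*(-334))) = (-191568 - 4296)*(212613 + (-18 + 334)) = -195864*(212613 + 316) = -195864*212929 = -41705125656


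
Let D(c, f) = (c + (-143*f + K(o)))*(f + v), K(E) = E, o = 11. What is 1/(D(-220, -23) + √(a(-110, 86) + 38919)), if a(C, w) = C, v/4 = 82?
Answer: 1/939597 ≈ 1.0643e-6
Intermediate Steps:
v = 328 (v = 4*82 = 328)
D(c, f) = (328 + f)*(11 + c - 143*f) (D(c, f) = (c + (-143*f + 11))*(f + 328) = (c + (11 - 143*f))*(328 + f) = (11 + c - 143*f)*(328 + f) = (328 + f)*(11 + c - 143*f))
1/(D(-220, -23) + √(a(-110, 86) + 38919)) = 1/((3608 - 46893*(-23) - 143*(-23)² + 328*(-220) - 220*(-23)) + √(-110 + 38919)) = 1/((3608 + 1078539 - 143*529 - 72160 + 5060) + √38809) = 1/((3608 + 1078539 - 75647 - 72160 + 5060) + 197) = 1/(939400 + 197) = 1/939597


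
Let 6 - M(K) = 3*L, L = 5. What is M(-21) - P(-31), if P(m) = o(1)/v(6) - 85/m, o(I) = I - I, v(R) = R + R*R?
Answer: -364/31 ≈ -11.742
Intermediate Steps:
M(K) = -9 (M(K) = 6 - 3*5 = 6 - 1*15 = 6 - 15 = -9)
v(R) = R + R²
o(I) = 0
P(m) = -85/m (P(m) = 0/((6*(1 + 6))) - 85/m = 0/((6*7)) - 85/m = 0/42 - 85/m = 0*(1/42) - 85/m = 0 - 85/m = -85/m)
M(-21) - P(-31) = -9 - (-85)/(-31) = -9 - (-85)*(-1)/31 = -9 - 1*85/31 = -9 - 85/31 = -364/31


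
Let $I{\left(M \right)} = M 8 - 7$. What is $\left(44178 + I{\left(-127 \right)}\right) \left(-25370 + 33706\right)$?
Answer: $359740080$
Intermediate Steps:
$I{\left(M \right)} = -7 + 8 M$ ($I{\left(M \right)} = 8 M - 7 = -7 + 8 M$)
$\left(44178 + I{\left(-127 \right)}\right) \left(-25370 + 33706\right) = \left(44178 + \left(-7 + 8 \left(-127\right)\right)\right) \left(-25370 + 33706\right) = \left(44178 - 1023\right) 8336 = 43155 \cdot 8336 = 359740080$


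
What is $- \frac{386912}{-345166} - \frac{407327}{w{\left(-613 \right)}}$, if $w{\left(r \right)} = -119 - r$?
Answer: $- \frac{70202148377}{85256002} \approx -823.43$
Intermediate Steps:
$- \frac{386912}{-345166} - \frac{407327}{w{\left(-613 \right)}} = - \frac{386912}{-345166} - \frac{407327}{-119 - -613} = \left(-386912\right) \left(- \frac{1}{345166}\right) - \frac{407327}{-119 + 613} = \frac{193456}{172583} - \frac{407327}{494} = - \frac{70202148377}{85256002}$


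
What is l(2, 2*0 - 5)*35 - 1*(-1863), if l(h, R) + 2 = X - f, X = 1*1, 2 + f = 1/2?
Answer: 3761/2 ≈ 1880.5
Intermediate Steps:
f = -3/2 (f = -2 + 1/2 = -2 + 1*(½) = -2 + ½ = -3/2 ≈ -1.5000)
X = 1
l(h, R) = ½ (l(h, R) = -2 + (1 - 1*(-3/2)) = -2 + (1 + 3/2) = -2 + 5/2 = ½)
l(2, 2*0 - 5)*35 - 1*(-1863) = (½)*35 - 1*(-1863) = 35/2 + 1863 = 3761/2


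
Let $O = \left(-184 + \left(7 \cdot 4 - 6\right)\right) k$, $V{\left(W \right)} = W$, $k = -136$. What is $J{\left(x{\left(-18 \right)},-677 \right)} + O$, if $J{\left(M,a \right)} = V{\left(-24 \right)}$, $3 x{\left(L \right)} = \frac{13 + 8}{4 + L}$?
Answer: $22008$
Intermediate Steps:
$x{\left(L \right)} = \frac{7}{4 + L}$ ($x{\left(L \right)} = \frac{\left(13 + 8\right) \frac{1}{4 + L}}{3} = \frac{21 \frac{1}{4 + L}}{3} = \frac{7}{4 + L}$)
$J{\left(M,a \right)} = -24$
$O = 22032$ ($O = \left(-184 + \left(7 \cdot 4 - 6\right)\right) \left(-136\right) = \left(-184 + \left(28 - 6\right)\right) \left(-136\right) = \left(-184 + 22\right) \left(-136\right) = \left(-162\right) \left(-136\right) = 22032$)
$J{\left(x{\left(-18 \right)},-677 \right)} + O = -24 + 22032 = 22008$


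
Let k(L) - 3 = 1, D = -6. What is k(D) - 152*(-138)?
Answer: 20980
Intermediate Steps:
k(L) = 4 (k(L) = 3 + 1 = 4)
k(D) - 152*(-138) = 4 - 152*(-138) = 4 + 20976 = 20980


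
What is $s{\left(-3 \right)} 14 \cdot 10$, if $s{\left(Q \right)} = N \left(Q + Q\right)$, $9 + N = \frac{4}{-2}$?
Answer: $9240$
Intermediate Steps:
$N = -11$ ($N = -9 + \frac{4}{-2} = -9 + 4 \left(- \frac{1}{2}\right) = -9 - 2 = -11$)
$s{\left(Q \right)} = - 22 Q$ ($s{\left(Q \right)} = - 11 \left(Q + Q\right) = - 11 \cdot 2 Q = - 22 Q$)
$s{\left(-3 \right)} 14 \cdot 10 = \left(-22\right) \left(-3\right) 14 \cdot 10 = 66 \cdot 14 \cdot 10 = 924 \cdot 10 = 9240$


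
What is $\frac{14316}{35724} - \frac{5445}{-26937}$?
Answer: $\frac{5371734}{8910161} \approx 0.60288$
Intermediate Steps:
$\frac{14316}{35724} - \frac{5445}{-26937} = 14316 \cdot \frac{1}{35724} - - \frac{605}{2993} = \frac{1193}{2977} + \frac{605}{2993} = \frac{5371734}{8910161}$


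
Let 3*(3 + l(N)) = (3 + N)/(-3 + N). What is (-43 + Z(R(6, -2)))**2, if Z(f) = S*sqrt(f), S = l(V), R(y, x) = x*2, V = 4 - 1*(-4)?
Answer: 411401/225 + 5848*I/15 ≈ 1828.4 + 389.87*I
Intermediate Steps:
V = 8 (V = 4 + 4 = 8)
l(N) = -3 + (3 + N)/(3*(-3 + N)) (l(N) = -3 + ((3 + N)/(-3 + N))/3 = -3 + (3 + N)/(3*(-3 + N)))
R(y, x) = 2*x
S = -34/15 (S = 2*(15 - 4*8)/(3*(-3 + 8)) = (2/3)*(15 - 32)/5 = (2/3)*(1/5)*(-17) = -34/15 ≈ -2.2667)
Z(f) = -34*sqrt(f)/15
(-43 + Z(R(6, -2)))**2 = (-43 - 34*2*I/15)**2 = (-43 - 68*I/15)**2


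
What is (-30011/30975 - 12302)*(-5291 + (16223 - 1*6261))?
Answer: -593348505777/10325 ≈ -5.7467e+7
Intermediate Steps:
(-30011/30975 - 12302)*(-5291 + (16223 - 1*6261)) = (-30011*1/30975 - 12302)*(-5291 + (16223 - 6261)) = (-30011/30975 - 12302)*(-5291 + 9962) = -381084461/30975*4671 = -593348505777/10325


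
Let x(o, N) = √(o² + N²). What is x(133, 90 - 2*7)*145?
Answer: 2755*√65 ≈ 22212.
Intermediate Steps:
x(o, N) = √(N² + o²)
x(133, 90 - 2*7)*145 = √((90 - 2*7)² + 133²)*145 = √((90 - 14)² + 17689)*145 = √(76² + 17689)*145 = √(5776 + 17689)*145 = √23465*145 = (19*√65)*145 = 2755*√65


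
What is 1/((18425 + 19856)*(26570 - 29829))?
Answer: -1/124757779 ≈ -8.0155e-9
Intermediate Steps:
1/((18425 + 19856)*(26570 - 29829)) = 1/(38281*(-3259)) = 1/(-124757779) = -1/124757779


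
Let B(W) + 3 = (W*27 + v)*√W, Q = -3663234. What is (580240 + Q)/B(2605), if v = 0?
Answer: -1541497/2147827807686 - 12046799055*√2605/715942602562 ≈ -0.85881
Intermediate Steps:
B(W) = -3 + 27*W^(3/2) (B(W) = -3 + (W*27 + 0)*√W = -3 + (27*W + 0)*√W = -3 + (27*W)*√W = -3 + 27*W^(3/2))
(580240 + Q)/B(2605) = (580240 - 3663234)/(-3 + 27*2605^(3/2)) = -3082994/(-3 + 27*(2605*√2605)) = -3082994/(-3 + 70335*√2605)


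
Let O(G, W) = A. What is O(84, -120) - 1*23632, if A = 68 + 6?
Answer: -23558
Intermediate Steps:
A = 74
O(G, W) = 74
O(84, -120) - 1*23632 = 74 - 1*23632 = 74 - 23632 = -23558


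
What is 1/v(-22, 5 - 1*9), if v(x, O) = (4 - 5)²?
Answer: 1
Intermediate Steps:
v(x, O) = 1 (v(x, O) = (-1)² = 1)
1/v(-22, 5 - 1*9) = 1/1 = 1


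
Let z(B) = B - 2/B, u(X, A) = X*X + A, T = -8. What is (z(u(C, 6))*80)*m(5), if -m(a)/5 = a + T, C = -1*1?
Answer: 56400/7 ≈ 8057.1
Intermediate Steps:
C = -1
m(a) = 40 - 5*a (m(a) = -5*(a - 8) = -5*(-8 + a) = 40 - 5*a)
u(X, A) = A + X² (u(X, A) = X² + A = A + X²)
(z(u(C, 6))*80)*m(5) = (((6 + (-1)²) - 2/(6 + (-1)²))*80)*(40 - 5*5) = (((6 + 1) - 2/(6 + 1))*80)*(40 - 25) = ((7 - 2/7)*80)*15 = ((47/7)*80)*15 = (3760/7)*15 = 56400/7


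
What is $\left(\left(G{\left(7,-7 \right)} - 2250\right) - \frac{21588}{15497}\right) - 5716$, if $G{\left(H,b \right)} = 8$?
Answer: $- \frac{123346714}{15497} \approx -7959.4$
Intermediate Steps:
$\left(\left(G{\left(7,-7 \right)} - 2250\right) - \frac{21588}{15497}\right) - 5716 = \left(\left(8 - 2250\right) - \frac{21588}{15497}\right) - 5716 = \left(-2242 - \frac{21588}{15497}\right) - 5716 = - \frac{34765862}{15497} - 5716 = - \frac{123346714}{15497}$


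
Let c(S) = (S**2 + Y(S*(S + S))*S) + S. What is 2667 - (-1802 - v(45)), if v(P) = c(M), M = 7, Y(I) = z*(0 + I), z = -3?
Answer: 2467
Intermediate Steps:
Y(I) = -3*I (Y(I) = -3*(0 + I) = -3*I)
c(S) = S + S**2 - 6*S**3 (c(S) = (S**2 + (-3*S*(S + S))*S) + S = (S**2 + (-3*S*2*S)*S) + S = (S**2 + (-6*S**2)*S) + S = (S**2 - 6*S**3) + S = S + S**2 - 6*S**3)
v(P) = -2002 (v(P) = 7*(1 + 7 - 6*7**2) = 7*(1 + 7 - 6*49) = 7*(1 + 7 - 294) = 7*(-286) = -2002)
2667 - (-1802 - v(45)) = 2667 - (-1802 - 1*(-2002)) = 2667 - (-1802 + 2002) = 2667 - 1*200 = 2667 - 200 = 2467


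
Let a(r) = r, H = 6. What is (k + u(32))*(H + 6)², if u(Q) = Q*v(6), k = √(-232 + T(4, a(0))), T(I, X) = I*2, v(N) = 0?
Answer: 576*I*√14 ≈ 2155.2*I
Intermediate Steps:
T(I, X) = 2*I
k = 4*I*√14 (k = √(-232 + 2*4) = √(-232 + 8) = √(-224) = 4*I*√14 ≈ 14.967*I)
u(Q) = 0 (u(Q) = Q*0 = 0)
(k + u(32))*(H + 6)² = (4*I*√14 + 0)*(6 + 6)² = (4*I*√14)*12² = (4*I*√14)*144 = 576*I*√14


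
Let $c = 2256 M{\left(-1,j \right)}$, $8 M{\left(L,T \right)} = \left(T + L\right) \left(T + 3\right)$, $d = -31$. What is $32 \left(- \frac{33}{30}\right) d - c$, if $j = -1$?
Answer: $\frac{11096}{5} \approx 2219.2$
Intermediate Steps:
$M{\left(L,T \right)} = \frac{\left(3 + T\right) \left(L + T\right)}{8}$ ($M{\left(L,T \right)} = \frac{\left(T + L\right) \left(T + 3\right)}{8} = \frac{\left(L + T\right) \left(3 + T\right)}{8} = \frac{\left(3 + T\right) \left(L + T\right)}{8}$)
$c = -1128$ ($c = 2256 \left(\frac{\left(-1\right)^{2}}{8} + \frac{3}{8} \left(-1\right) + \frac{3}{8} \left(-1\right) + \frac{1}{8} \left(-1\right) \left(-1\right)\right) = 2256 \left(\frac{1}{8} \cdot 1 - \frac{3}{8} - \frac{3}{8} + \frac{1}{8}\right) = 2256 \left(\frac{1}{8} - \frac{3}{8} - \frac{3}{8} + \frac{1}{8}\right) = 2256 \left(- \frac{1}{2}\right) = -1128$)
$32 \left(- \frac{33}{30}\right) d - c = 32 \left(- \frac{33}{30}\right) \left(-31\right) - -1128 = 32 \left(\left(-33\right) \frac{1}{30}\right) \left(-31\right) + 1128 = 32 \left(- \frac{11}{10}\right) \left(-31\right) + 1128 = \left(- \frac{176}{5}\right) \left(-31\right) + 1128 = \frac{5456}{5} + 1128 = \frac{11096}{5}$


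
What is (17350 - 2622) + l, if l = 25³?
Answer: 30353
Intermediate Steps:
l = 15625
(17350 - 2622) + l = (17350 - 2622) + 15625 = 14728 + 15625 = 30353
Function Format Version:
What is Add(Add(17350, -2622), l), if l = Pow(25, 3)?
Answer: 30353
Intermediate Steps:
l = 15625
Add(Add(17350, -2622), l) = Add(Add(17350, -2622), 15625) = Add(14728, 15625) = 30353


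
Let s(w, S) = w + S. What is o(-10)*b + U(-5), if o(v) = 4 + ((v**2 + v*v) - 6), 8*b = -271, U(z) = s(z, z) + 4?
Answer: -26853/4 ≈ -6713.3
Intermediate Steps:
s(w, S) = S + w
U(z) = 4 + 2*z (U(z) = (z + z) + 4 = 2*z + 4 = 4 + 2*z)
b = -271/8 (b = (1/8)*(-271) = -271/8 ≈ -33.875)
o(v) = -2 + 2*v**2 (o(v) = 4 + ((v**2 + v**2) - 6) = 4 + (2*v**2 - 6) = 4 + (-6 + 2*v**2) = -2 + 2*v**2)
o(-10)*b + U(-5) = (-2 + 2*(-10)**2)*(-271/8) + (4 + 2*(-5)) = (-2 + 2*100)*(-271/8) + (4 - 10) = (-2 + 200)*(-271/8) - 6 = 198*(-271/8) - 6 = -26829/4 - 6 = -26853/4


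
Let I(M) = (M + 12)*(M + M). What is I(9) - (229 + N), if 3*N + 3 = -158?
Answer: 608/3 ≈ 202.67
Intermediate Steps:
N = -161/3 (N = -1 + (⅓)*(-158) = -1 - 158/3 = -161/3 ≈ -53.667)
I(M) = 2*M*(12 + M) (I(M) = (12 + M)*(2*M) = 2*M*(12 + M))
I(9) - (229 + N) = 2*9*(12 + 9) - (229 - 161/3) = 2*9*21 - 1*526/3 = 378 - 526/3 = 608/3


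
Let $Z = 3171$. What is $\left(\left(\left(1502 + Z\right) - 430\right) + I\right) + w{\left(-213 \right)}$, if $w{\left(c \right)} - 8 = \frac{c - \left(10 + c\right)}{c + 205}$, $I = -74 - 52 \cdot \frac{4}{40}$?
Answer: $\frac{83461}{20} \approx 4173.0$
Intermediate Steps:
$I = - \frac{396}{5}$ ($I = -74 - 52 \cdot 4 \cdot \frac{1}{40} = -74 - \frac{26}{5} = - \frac{396}{5} \approx -79.2$)
$w{\left(c \right)} = 8 - \frac{10}{205 + c}$ ($w{\left(c \right)} = 8 + \frac{c - \left(10 + c\right)}{c + 205} = 8 - \frac{10}{205 + c}$)
$\left(\left(\left(1502 + Z\right) - 430\right) + I\right) + w{\left(-213 \right)} = \left(\left(\left(1502 + 3171\right) - 430\right) - \frac{396}{5}\right) + \frac{2 \left(815 + 4 \left(-213\right)\right)}{205 - 213} = \left(\left(4673 - 430\right) - \frac{396}{5}\right) + \frac{2 \left(815 - 852\right)}{-8} = \left(4243 - \frac{396}{5}\right) + 2 \left(- \frac{1}{8}\right) \left(-37\right) = \frac{20819}{5} + \frac{37}{4} = \frac{83461}{20}$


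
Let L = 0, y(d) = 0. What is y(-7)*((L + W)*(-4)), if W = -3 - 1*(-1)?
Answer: 0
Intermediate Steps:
W = -2 (W = -3 + 1 = -2)
y(-7)*((L + W)*(-4)) = 0*((0 - 2)*(-4)) = 0*(-2*(-4)) = 0*8 = 0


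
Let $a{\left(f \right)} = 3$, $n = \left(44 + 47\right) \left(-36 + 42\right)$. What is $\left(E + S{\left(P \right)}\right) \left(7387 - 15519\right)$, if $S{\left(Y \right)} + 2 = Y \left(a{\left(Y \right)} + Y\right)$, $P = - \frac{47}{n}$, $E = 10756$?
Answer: $- \frac{6517522908671}{74529} \approx -8.7449 \cdot 10^{7}$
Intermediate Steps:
$n = 546$ ($n = 91 \cdot 6 = 546$)
$P = - \frac{47}{546} \approx -0.086081$
$S{\left(Y \right)} = -2 + Y \left(3 + Y\right)$
$\left(E + S{\left(P \right)}\right) \left(7387 - 15519\right) = \left(10756 + \left(-2 + \left(- \frac{47}{546}\right)^{2} + 3 \left(- \frac{47}{546}\right)\right)\right) \left(7387 - 15519\right) = \left(10756 - \frac{671009}{298116}\right) \left(-8132\right) = \frac{3205864687}{298116} \left(-8132\right) = - \frac{6517522908671}{74529}$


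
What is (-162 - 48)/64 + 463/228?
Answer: -2281/1824 ≈ -1.2505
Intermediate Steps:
(-162 - 48)/64 + 463/228 = -210*1/64 + 463*(1/228) = -105/32 + 463/228 = -2281/1824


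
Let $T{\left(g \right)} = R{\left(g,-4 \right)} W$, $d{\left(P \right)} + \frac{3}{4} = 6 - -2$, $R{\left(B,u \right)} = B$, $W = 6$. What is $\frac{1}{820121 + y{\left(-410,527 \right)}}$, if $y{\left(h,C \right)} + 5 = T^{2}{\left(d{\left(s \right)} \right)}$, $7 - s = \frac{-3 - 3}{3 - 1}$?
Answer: $\frac{4}{3288033} \approx 1.2165 \cdot 10^{-6}$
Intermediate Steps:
$s = 10$ ($s = 7 - \frac{-3 - 3}{3 - 1} = 7 - - \frac{6}{2} = 7 - \left(-6\right) \frac{1}{2} = 7 - -3 = 7 + 3 = 10$)
$d{\left(P \right)} = \frac{29}{4}$ ($d{\left(P \right)} = - \frac{3}{4} + \left(6 - -2\right) = - \frac{3}{4} + \left(6 + 2\right) = - \frac{3}{4} + 8 = \frac{29}{4}$)
$T{\left(g \right)} = 6 g$ ($T{\left(g \right)} = g 6 = 6 g$)
$y{\left(h,C \right)} = \frac{7549}{4}$ ($y{\left(h,C \right)} = -5 + \left(6 \cdot \frac{29}{4}\right)^{2} = -5 + \left(\frac{87}{2}\right)^{2} = -5 + \frac{7569}{4} = \frac{7549}{4}$)
$\frac{1}{820121 + y{\left(-410,527 \right)}} = \frac{1}{820121 + \frac{7549}{4}} = \frac{1}{\frac{3288033}{4}} = \frac{4}{3288033}$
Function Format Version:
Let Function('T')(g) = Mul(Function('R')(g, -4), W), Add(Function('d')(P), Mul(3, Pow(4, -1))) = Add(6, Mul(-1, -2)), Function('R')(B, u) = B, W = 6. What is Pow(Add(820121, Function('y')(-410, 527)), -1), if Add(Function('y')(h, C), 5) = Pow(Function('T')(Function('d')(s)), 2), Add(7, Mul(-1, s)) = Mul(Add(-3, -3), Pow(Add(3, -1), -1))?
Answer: Rational(4, 3288033) ≈ 1.2165e-6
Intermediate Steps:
s = 10 (s = Add(7, Mul(-1, Mul(Add(-3, -3), Pow(Add(3, -1), -1)))) = Add(7, Mul(-1, Mul(-6, Pow(2, -1)))) = Add(7, Mul(-1, Mul(-6, Rational(1, 2)))) = Add(7, Mul(-1, -3)) = Add(7, 3) = 10)
Function('d')(P) = Rational(29, 4) (Function('d')(P) = Add(Rational(-3, 4), Add(6, Mul(-1, -2))) = Add(Rational(-3, 4), Add(6, 2)) = Add(Rational(-3, 4), 8) = Rational(29, 4))
Function('T')(g) = Mul(6, g) (Function('T')(g) = Mul(g, 6) = Mul(6, g))
Function('y')(h, C) = Rational(7549, 4) (Function('y')(h, C) = Add(-5, Pow(Mul(6, Rational(29, 4)), 2)) = Add(-5, Pow(Rational(87, 2), 2)) = Add(-5, Rational(7569, 4)) = Rational(7549, 4))
Pow(Add(820121, Function('y')(-410, 527)), -1) = Pow(Add(820121, Rational(7549, 4)), -1) = Pow(Rational(3288033, 4), -1) = Rational(4, 3288033)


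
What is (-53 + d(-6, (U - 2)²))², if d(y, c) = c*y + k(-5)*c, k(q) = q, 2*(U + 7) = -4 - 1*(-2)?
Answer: 1329409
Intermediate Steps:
U = -8 (U = -7 + (-4 - 1*(-2))/2 = -7 + (-4 + 2)/2 = -7 + (½)*(-2) = -7 - 1 = -8)
d(y, c) = -5*c + c*y (d(y, c) = c*y - 5*c = -5*c + c*y)
(-53 + d(-6, (U - 2)²))² = (-53 + (-8 - 2)²*(-5 - 6))² = (-53 + (-10)²*(-11))² = (-53 + 100*(-11))² = (-53 - 1100)² = (-1153)² = 1329409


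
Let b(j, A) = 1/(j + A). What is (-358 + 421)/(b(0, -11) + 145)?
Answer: 693/1594 ≈ 0.43476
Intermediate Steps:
b(j, A) = 1/(A + j)
(-358 + 421)/(b(0, -11) + 145) = (-358 + 421)/(1/(-11 + 0) + 145) = 63/(1/(-11) + 145) = 63/(-1/11 + 145) = 63/(1594/11) = 63*(11/1594) = 693/1594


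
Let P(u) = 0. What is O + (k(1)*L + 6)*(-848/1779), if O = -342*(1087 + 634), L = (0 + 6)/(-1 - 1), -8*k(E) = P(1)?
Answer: -349030822/593 ≈ -5.8859e+5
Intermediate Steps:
k(E) = 0 (k(E) = -⅛*0 = 0)
L = -3 (L = 6/(-2) = 6*(-½) = -3)
O = -588582 (O = -342*1721 = -588582)
O + (k(1)*L + 6)*(-848/1779) = -588582 + (0*(-3) + 6)*(-848/1779) = -588582 + (0 + 6)*(-848*1/1779) = -588582 + 6*(-848/1779) = -588582 - 1696/593 = -349030822/593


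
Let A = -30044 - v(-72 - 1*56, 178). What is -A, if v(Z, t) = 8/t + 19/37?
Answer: 98936731/3293 ≈ 30045.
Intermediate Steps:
v(Z, t) = 19/37 + 8/t (v(Z, t) = 8/t + 19*(1/37) = 8/t + 19/37 = 19/37 + 8/t)
A = -98936731/3293 (A = -30044 - (19/37 + 8/178) = -30044 - (19/37 + 8*(1/178)) = -30044 - (19/37 + 4/89) = -30044 - 1*1839/3293 = -30044 - 1839/3293 = -98936731/3293 ≈ -30045.)
-A = -1*(-98936731/3293) = 98936731/3293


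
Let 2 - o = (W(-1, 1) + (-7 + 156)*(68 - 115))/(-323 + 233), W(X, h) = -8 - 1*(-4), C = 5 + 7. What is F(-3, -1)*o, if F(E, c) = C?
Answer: -13654/15 ≈ -910.27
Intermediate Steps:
C = 12
F(E, c) = 12
W(X, h) = -4 (W(X, h) = -8 + 4 = -4)
o = -6827/90 (o = 2 - (-4 + (-7 + 156)*(68 - 115))/(-323 + 233) = 2 - (-4 + 149*(-47))/(-90) = 2 - (-4 - 7003)*(-1)/90 = 2 - (-7007)*(-1)/90 = 2 - 1*7007/90 = 2 - 7007/90 = -6827/90 ≈ -75.856)
F(-3, -1)*o = 12*(-6827/90) = -13654/15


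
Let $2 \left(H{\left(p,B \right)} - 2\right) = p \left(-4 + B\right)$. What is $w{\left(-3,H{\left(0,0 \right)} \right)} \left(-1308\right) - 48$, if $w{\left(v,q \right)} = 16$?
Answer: $-20976$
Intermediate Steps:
$H{\left(p,B \right)} = 2 + \frac{p \left(-4 + B\right)}{2}$
$w{\left(-3,H{\left(0,0 \right)} \right)} \left(-1308\right) - 48 = 16 \left(-1308\right) - 48 = -20928 - 48 = -20976$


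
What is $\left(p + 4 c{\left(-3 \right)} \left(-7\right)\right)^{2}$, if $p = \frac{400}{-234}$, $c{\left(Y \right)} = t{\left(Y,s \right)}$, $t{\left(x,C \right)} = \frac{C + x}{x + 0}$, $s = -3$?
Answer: $\frac{45589504}{13689} \approx 3330.4$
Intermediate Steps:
$t{\left(x,C \right)} = \frac{C + x}{x}$
$c{\left(Y \right)} = \frac{-3 + Y}{Y}$
$p = - \frac{200}{117}$ ($p = 400 \left(- \frac{1}{234}\right) = - \frac{200}{117} \approx -1.7094$)
$\left(p + 4 c{\left(-3 \right)} \left(-7\right)\right)^{2} = \left(- \frac{200}{117} + 4 \frac{-3 - 3}{-3} \left(-7\right)\right)^{2} = \left(- \frac{200}{117} + 4 \left(\left(- \frac{1}{3}\right) \left(-6\right)\right) \left(-7\right)\right)^{2} = \left(- \frac{200}{117} + 4 \cdot 2 \left(-7\right)\right)^{2} = \left(- \frac{200}{117} + 8 \left(-7\right)\right)^{2} = \left(- \frac{200}{117} - 56\right)^{2} = \left(- \frac{6752}{117}\right)^{2} = \frac{45589504}{13689}$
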